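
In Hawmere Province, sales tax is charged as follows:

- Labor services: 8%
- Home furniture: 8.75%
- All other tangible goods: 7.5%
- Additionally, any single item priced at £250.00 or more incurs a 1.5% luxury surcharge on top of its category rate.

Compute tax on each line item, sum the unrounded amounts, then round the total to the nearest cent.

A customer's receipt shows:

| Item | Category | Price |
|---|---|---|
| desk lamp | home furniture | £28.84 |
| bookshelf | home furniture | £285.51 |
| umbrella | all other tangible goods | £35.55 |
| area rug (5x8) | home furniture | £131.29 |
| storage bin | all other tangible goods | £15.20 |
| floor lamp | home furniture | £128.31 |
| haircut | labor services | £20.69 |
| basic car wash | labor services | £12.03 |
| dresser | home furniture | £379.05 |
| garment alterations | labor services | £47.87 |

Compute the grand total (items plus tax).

£1187.95

Desk lamp £28.84: home furniture → 8.75% → £2.5235
Bookshelf £285.51: home furniture → 8.75% + 1.5% surcharge = 10.25% → £29.264775
Umbrella £35.55: all other tangible goods → 7.5% → £2.66625
Area rug (5x8) £131.29: home furniture → 8.75% → £11.487875
Storage bin £15.20: all other tangible goods → 7.5% → £1.14
Floor lamp £128.31: home furniture → 8.75% → £11.227125
Haircut £20.69: labor services → 8% → £1.6552
Basic car wash £12.03: labor services → 8% → £0.9624
Dresser £379.05: home furniture → 8.75% + 1.5% surcharge = 10.25% → £38.852625
Garment alterations £47.87: labor services → 8% → £3.8296
Subtotal = £1084.34; unrounded tax = £103.60935 → £103.61; total due = £1187.95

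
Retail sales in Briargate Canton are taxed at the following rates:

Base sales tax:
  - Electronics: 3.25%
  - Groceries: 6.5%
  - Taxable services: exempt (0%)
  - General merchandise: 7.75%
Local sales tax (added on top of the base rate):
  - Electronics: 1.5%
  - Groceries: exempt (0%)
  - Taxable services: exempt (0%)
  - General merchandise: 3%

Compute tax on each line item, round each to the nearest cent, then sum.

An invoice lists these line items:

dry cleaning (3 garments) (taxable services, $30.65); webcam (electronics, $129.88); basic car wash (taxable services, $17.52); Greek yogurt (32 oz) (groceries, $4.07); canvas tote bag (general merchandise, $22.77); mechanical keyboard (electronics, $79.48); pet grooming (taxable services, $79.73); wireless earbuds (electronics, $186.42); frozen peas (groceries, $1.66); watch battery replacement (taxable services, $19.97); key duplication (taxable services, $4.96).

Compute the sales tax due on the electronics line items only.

Webcam $129.88: electronics → 3.25% + 1.5% local = 4.75% → $6.17
Mechanical keyboard $79.48: electronics → 3.25% + 1.5% local = 4.75% → $3.78
Wireless earbuds $186.42: electronics → 3.25% + 1.5% local = 4.75% → $8.85
Tax on electronics = $6.17 + $3.78 + $8.85 = $18.80

$18.80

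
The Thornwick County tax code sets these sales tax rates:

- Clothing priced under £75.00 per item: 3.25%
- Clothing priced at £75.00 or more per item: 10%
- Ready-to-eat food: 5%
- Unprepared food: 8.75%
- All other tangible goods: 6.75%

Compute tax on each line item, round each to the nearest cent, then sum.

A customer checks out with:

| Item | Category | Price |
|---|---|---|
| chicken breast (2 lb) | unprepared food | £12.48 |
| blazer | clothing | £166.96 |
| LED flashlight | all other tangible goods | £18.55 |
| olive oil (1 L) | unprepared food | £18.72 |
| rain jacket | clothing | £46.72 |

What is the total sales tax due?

£22.20

Chicken breast (2 lb) £12.48: unprepared food → 8.75% → £1.09
Blazer £166.96: clothing, £75.00 or more → 10% → £16.70
LED flashlight £18.55: all other tangible goods → 6.75% → £1.25
Olive oil (1 L) £18.72: unprepared food → 8.75% → £1.64
Rain jacket £46.72: clothing, under £75.00 → 3.25% → £1.52
Total tax = £1.09 + £16.70 + £1.25 + £1.64 + £1.52 = £22.20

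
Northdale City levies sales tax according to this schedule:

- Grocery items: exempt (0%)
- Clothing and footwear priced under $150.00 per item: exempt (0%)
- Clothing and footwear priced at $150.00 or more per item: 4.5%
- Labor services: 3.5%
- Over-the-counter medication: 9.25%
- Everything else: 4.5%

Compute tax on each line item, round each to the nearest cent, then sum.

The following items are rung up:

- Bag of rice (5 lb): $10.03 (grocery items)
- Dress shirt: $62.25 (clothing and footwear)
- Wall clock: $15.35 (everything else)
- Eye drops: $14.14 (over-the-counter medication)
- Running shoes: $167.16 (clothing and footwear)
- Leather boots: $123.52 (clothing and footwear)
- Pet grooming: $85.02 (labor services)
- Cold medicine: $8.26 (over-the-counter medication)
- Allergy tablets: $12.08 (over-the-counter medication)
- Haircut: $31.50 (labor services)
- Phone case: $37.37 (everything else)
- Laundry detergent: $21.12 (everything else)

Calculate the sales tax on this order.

Bag of rice (5 lb) $10.03: grocery items → 0% → $0.00
Dress shirt $62.25: clothing and footwear, under $150.00 → 0% → $0.00
Wall clock $15.35: everything else → 4.5% → $0.69
Eye drops $14.14: over-the-counter medication → 9.25% → $1.31
Running shoes $167.16: clothing and footwear, $150.00 or more → 4.5% → $7.52
Leather boots $123.52: clothing and footwear, under $150.00 → 0% → $0.00
Pet grooming $85.02: labor services → 3.5% → $2.98
Cold medicine $8.26: over-the-counter medication → 9.25% → $0.76
Allergy tablets $12.08: over-the-counter medication → 9.25% → $1.12
Haircut $31.50: labor services → 3.5% → $1.10
Phone case $37.37: everything else → 4.5% → $1.68
Laundry detergent $21.12: everything else → 4.5% → $0.95
Total tax = $0.69 + $1.31 + $7.52 + $2.98 + $0.76 + $1.12 + $1.10 + $1.68 + $0.95 = $18.11

$18.11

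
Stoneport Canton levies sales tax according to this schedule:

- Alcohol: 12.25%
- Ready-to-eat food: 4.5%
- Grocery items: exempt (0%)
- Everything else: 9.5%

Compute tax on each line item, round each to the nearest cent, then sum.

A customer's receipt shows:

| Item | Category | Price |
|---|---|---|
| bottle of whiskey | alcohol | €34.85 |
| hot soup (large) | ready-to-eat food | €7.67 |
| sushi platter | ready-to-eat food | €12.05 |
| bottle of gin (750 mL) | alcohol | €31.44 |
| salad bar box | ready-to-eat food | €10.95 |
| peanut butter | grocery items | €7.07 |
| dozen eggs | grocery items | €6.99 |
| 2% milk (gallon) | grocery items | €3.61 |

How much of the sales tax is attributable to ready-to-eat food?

Hot soup (large) €7.67: ready-to-eat food → 4.5% → €0.35
Sushi platter €12.05: ready-to-eat food → 4.5% → €0.54
Salad bar box €10.95: ready-to-eat food → 4.5% → €0.49
Tax on ready-to-eat food = €0.35 + €0.54 + €0.49 = €1.38

€1.38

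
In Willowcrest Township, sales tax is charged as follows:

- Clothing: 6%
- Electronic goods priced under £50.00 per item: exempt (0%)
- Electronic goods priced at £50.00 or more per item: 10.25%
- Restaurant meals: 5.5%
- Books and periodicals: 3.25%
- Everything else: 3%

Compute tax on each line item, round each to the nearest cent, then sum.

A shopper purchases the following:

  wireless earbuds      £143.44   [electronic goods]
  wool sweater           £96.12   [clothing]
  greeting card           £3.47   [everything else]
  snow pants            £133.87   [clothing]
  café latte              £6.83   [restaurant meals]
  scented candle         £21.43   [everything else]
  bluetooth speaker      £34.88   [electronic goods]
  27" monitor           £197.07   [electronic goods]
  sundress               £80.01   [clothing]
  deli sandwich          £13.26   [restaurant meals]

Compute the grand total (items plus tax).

Wireless earbuds £143.44: electronic goods, £50.00 or more → 10.25% → £14.70
Wool sweater £96.12: clothing → 6% → £5.77
Greeting card £3.47: everything else → 3% → £0.10
Snow pants £133.87: clothing → 6% → £8.03
Café latte £6.83: restaurant meals → 5.5% → £0.38
Scented candle £21.43: everything else → 3% → £0.64
Bluetooth speaker £34.88: electronic goods, under £50.00 → 0% → £0.00
27" monitor £197.07: electronic goods, £50.00 or more → 10.25% → £20.20
Sundress £80.01: clothing → 6% → £4.80
Deli sandwich £13.26: restaurant meals → 5.5% → £0.73
Subtotal = £730.38; tax = £55.35; total due = £785.73

£785.73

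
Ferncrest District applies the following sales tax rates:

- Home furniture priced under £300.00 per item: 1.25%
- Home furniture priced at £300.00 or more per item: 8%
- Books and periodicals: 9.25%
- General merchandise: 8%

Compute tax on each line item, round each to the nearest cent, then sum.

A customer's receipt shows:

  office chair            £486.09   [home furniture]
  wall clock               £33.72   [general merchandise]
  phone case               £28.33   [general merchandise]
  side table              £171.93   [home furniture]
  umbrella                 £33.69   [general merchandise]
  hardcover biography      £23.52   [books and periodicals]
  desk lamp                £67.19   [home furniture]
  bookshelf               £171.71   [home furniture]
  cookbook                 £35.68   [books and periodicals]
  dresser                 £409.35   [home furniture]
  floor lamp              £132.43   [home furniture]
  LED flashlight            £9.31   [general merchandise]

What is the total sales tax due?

£92.33

Office chair £486.09: home furniture, £300.00 or more → 8% → £38.89
Wall clock £33.72: general merchandise → 8% → £2.70
Phone case £28.33: general merchandise → 8% → £2.27
Side table £171.93: home furniture, under £300.00 → 1.25% → £2.15
Umbrella £33.69: general merchandise → 8% → £2.70
Hardcover biography £23.52: books and periodicals → 9.25% → £2.18
Desk lamp £67.19: home furniture, under £300.00 → 1.25% → £0.84
Bookshelf £171.71: home furniture, under £300.00 → 1.25% → £2.15
Cookbook £35.68: books and periodicals → 9.25% → £3.30
Dresser £409.35: home furniture, £300.00 or more → 8% → £32.75
Floor lamp £132.43: home furniture, under £300.00 → 1.25% → £1.66
LED flashlight £9.31: general merchandise → 8% → £0.74
Total tax = £38.89 + £2.70 + £2.27 + £2.15 + £2.70 + £2.18 + £0.84 + £2.15 + £3.30 + £32.75 + £1.66 + £0.74 = £92.33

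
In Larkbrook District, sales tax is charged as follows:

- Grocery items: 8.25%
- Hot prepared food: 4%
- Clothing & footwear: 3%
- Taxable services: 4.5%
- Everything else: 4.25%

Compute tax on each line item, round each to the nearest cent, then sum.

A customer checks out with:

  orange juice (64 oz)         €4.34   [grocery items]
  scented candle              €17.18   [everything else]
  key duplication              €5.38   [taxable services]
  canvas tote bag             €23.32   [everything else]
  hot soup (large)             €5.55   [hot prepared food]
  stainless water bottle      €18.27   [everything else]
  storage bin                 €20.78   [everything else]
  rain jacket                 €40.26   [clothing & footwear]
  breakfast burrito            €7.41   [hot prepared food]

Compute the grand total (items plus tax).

Orange juice (64 oz) €4.34: grocery items → 8.25% → €0.36
Scented candle €17.18: everything else → 4.25% → €0.73
Key duplication €5.38: taxable services → 4.5% → €0.24
Canvas tote bag €23.32: everything else → 4.25% → €0.99
Hot soup (large) €5.55: hot prepared food → 4% → €0.22
Stainless water bottle €18.27: everything else → 4.25% → €0.78
Storage bin €20.78: everything else → 4.25% → €0.88
Rain jacket €40.26: clothing & footwear → 3% → €1.21
Breakfast burrito €7.41: hot prepared food → 4% → €0.30
Subtotal = €142.49; tax = €5.71; total due = €148.20

€148.20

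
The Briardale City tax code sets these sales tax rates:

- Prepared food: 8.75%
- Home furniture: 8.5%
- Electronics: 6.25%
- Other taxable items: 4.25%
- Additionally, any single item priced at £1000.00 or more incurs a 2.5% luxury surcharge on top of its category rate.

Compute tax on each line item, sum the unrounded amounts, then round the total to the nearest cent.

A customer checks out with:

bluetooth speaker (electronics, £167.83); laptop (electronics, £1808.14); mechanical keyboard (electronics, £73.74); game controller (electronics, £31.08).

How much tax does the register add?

Bluetooth speaker £167.83: electronics → 6.25% → £10.489375
Laptop £1808.14: electronics → 6.25% + 2.5% surcharge = 8.75% → £158.21225
Mechanical keyboard £73.74: electronics → 6.25% → £4.60875
Game controller £31.08: electronics → 6.25% → £1.9425
Unrounded tax sum = £175.252875 → £175.25

£175.25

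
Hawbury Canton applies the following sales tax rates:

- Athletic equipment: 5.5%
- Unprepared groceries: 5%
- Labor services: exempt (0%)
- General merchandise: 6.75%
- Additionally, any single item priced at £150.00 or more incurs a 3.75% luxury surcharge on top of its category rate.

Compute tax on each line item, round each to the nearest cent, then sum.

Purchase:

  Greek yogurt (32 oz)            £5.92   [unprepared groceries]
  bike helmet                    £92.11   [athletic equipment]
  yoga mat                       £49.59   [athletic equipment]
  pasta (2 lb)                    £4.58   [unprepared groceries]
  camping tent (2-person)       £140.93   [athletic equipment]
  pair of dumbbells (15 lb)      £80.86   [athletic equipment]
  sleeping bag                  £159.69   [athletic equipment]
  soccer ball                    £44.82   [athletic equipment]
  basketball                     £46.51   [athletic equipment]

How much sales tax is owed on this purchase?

Greek yogurt (32 oz) £5.92: unprepared groceries → 5% → £0.30
Bike helmet £92.11: athletic equipment → 5.5% → £5.07
Yoga mat £49.59: athletic equipment → 5.5% → £2.73
Pasta (2 lb) £4.58: unprepared groceries → 5% → £0.23
Camping tent (2-person) £140.93: athletic equipment → 5.5% → £7.75
Pair of dumbbells (15 lb) £80.86: athletic equipment → 5.5% → £4.45
Sleeping bag £159.69: athletic equipment → 5.5% + 3.75% surcharge = 9.25% → £14.77
Soccer ball £44.82: athletic equipment → 5.5% → £2.47
Basketball £46.51: athletic equipment → 5.5% → £2.56
Total tax = £0.30 + £5.07 + £2.73 + £0.23 + £7.75 + £4.45 + £14.77 + £2.47 + £2.56 = £40.33

£40.33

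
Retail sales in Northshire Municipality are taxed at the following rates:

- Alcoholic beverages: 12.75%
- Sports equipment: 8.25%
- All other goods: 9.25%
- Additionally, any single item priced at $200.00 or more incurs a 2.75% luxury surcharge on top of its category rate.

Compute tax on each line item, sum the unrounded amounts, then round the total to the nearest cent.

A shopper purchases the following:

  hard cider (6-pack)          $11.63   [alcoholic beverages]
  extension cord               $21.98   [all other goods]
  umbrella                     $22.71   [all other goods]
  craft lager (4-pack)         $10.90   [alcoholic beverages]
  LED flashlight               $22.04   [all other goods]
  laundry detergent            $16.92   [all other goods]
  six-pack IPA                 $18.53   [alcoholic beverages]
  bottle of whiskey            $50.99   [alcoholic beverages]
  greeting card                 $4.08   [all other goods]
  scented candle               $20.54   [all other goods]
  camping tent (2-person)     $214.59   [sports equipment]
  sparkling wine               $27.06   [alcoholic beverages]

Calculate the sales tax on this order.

$48.81

Hard cider (6-pack) $11.63: alcoholic beverages → 12.75% → $1.482825
Extension cord $21.98: all other goods → 9.25% → $2.03315
Umbrella $22.71: all other goods → 9.25% → $2.100675
Craft lager (4-pack) $10.90: alcoholic beverages → 12.75% → $1.38975
LED flashlight $22.04: all other goods → 9.25% → $2.0387
Laundry detergent $16.92: all other goods → 9.25% → $1.5651
Six-pack IPA $18.53: alcoholic beverages → 12.75% → $2.362575
Bottle of whiskey $50.99: alcoholic beverages → 12.75% → $6.501225
Greeting card $4.08: all other goods → 9.25% → $0.3774
Scented candle $20.54: all other goods → 9.25% → $1.89995
Camping tent (2-person) $214.59: sports equipment → 8.25% + 2.75% surcharge = 11% → $23.6049
Sparkling wine $27.06: alcoholic beverages → 12.75% → $3.45015
Unrounded tax sum = $48.8064 → $48.81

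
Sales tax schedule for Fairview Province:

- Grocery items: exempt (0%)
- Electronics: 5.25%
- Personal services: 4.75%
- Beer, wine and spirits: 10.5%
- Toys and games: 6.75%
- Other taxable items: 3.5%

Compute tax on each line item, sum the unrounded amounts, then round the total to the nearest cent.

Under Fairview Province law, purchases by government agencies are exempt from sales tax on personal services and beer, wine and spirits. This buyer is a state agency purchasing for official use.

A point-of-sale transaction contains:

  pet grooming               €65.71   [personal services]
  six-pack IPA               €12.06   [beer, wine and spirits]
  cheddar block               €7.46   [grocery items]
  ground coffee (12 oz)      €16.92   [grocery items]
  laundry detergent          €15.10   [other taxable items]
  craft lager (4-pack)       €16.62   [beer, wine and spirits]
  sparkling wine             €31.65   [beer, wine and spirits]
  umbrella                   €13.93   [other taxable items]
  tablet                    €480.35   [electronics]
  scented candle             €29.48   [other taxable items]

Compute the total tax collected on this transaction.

Pet grooming €65.71: personal services, buyer-exempt → 0% → €0.00
Six-pack IPA €12.06: beer, wine and spirits, buyer-exempt → 0% → €0.00
Cheddar block €7.46: grocery items → 0% → €0.00
Ground coffee (12 oz) €16.92: grocery items → 0% → €0.00
Laundry detergent €15.10: other taxable items → 3.5% → €0.5285
Craft lager (4-pack) €16.62: beer, wine and spirits, buyer-exempt → 0% → €0.00
Sparkling wine €31.65: beer, wine and spirits, buyer-exempt → 0% → €0.00
Umbrella €13.93: other taxable items → 3.5% → €0.48755
Tablet €480.35: electronics → 5.25% → €25.218375
Scented candle €29.48: other taxable items → 3.5% → €1.0318
Unrounded tax sum = €27.266225 → €27.27

€27.27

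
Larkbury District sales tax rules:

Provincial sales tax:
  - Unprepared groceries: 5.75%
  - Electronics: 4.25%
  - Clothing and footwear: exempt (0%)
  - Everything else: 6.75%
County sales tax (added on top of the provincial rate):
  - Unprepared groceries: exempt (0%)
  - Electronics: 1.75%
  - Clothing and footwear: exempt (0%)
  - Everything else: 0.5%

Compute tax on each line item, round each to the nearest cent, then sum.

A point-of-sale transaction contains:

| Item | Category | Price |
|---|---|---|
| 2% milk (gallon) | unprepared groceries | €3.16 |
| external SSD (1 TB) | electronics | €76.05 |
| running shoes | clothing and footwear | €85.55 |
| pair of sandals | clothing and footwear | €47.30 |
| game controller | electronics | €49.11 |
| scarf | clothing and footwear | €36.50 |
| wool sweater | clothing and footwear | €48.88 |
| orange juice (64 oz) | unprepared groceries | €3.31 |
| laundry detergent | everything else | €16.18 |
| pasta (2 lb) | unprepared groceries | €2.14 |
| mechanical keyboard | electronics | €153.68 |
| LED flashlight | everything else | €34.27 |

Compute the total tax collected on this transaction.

€20.87

2% milk (gallon) €3.16: unprepared groceries → 5.75% + 0% county = 5.75% → €0.18
External SSD (1 TB) €76.05: electronics → 4.25% + 1.75% county = 6% → €4.56
Running shoes €85.55: clothing and footwear → 0% + 0% county = 0% → €0.00
Pair of sandals €47.30: clothing and footwear → 0% + 0% county = 0% → €0.00
Game controller €49.11: electronics → 4.25% + 1.75% county = 6% → €2.95
Scarf €36.50: clothing and footwear → 0% + 0% county = 0% → €0.00
Wool sweater €48.88: clothing and footwear → 0% + 0% county = 0% → €0.00
Orange juice (64 oz) €3.31: unprepared groceries → 5.75% + 0% county = 5.75% → €0.19
Laundry detergent €16.18: everything else → 6.75% + 0.5% county = 7.25% → €1.17
Pasta (2 lb) €2.14: unprepared groceries → 5.75% + 0% county = 5.75% → €0.12
Mechanical keyboard €153.68: electronics → 4.25% + 1.75% county = 6% → €9.22
LED flashlight €34.27: everything else → 6.75% + 0.5% county = 7.25% → €2.48
Total tax = €0.18 + €4.56 + €2.95 + €0.19 + €1.17 + €0.12 + €9.22 + €2.48 = €20.87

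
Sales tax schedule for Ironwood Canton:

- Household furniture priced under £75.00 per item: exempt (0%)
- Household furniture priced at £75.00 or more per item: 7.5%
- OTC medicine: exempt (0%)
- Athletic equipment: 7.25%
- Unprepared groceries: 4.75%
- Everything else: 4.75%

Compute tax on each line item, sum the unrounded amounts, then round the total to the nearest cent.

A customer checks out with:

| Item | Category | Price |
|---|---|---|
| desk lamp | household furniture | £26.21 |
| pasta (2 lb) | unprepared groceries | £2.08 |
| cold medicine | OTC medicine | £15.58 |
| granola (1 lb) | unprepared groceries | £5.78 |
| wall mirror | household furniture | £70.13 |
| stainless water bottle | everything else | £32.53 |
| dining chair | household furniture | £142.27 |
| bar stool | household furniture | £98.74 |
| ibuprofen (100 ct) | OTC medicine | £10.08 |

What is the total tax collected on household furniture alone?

£18.08

Desk lamp £26.21: household furniture, under £75.00 → 0% → £0.00
Wall mirror £70.13: household furniture, under £75.00 → 0% → £0.00
Dining chair £142.27: household furniture, £75.00 or more → 7.5% → £10.67025
Bar stool £98.74: household furniture, £75.00 or more → 7.5% → £7.4055
Tax on household furniture: unrounded sum = £18.07575 → £18.08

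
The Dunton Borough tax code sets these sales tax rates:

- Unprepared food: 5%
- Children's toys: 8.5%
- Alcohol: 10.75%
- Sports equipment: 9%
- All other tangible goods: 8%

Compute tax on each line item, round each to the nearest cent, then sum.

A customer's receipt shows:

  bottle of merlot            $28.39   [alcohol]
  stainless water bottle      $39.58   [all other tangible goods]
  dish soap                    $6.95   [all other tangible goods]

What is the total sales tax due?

$6.78

Bottle of merlot $28.39: alcohol → 10.75% → $3.05
Stainless water bottle $39.58: all other tangible goods → 8% → $3.17
Dish soap $6.95: all other tangible goods → 8% → $0.56
Total tax = $3.05 + $3.17 + $0.56 = $6.78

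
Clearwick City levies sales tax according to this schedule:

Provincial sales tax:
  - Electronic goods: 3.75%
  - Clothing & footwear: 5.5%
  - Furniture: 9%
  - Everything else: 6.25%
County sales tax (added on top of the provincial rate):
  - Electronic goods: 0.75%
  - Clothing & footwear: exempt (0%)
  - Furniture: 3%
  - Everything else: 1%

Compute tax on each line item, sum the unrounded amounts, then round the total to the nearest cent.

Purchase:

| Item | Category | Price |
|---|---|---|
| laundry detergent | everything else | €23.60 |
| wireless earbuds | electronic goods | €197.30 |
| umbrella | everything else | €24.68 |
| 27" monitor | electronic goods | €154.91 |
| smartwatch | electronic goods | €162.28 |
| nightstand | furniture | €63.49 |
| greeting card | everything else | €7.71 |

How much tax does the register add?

Laundry detergent €23.60: everything else → 6.25% + 1% county = 7.25% → €1.711
Wireless earbuds €197.30: electronic goods → 3.75% + 0.75% county = 4.5% → €8.8785
Umbrella €24.68: everything else → 6.25% + 1% county = 7.25% → €1.7893
27" monitor €154.91: electronic goods → 3.75% + 0.75% county = 4.5% → €6.97095
Smartwatch €162.28: electronic goods → 3.75% + 0.75% county = 4.5% → €7.3026
Nightstand €63.49: furniture → 9% + 3% county = 12% → €7.6188
Greeting card €7.71: everything else → 6.25% + 1% county = 7.25% → €0.558975
Unrounded tax sum = €34.830125 → €34.83

€34.83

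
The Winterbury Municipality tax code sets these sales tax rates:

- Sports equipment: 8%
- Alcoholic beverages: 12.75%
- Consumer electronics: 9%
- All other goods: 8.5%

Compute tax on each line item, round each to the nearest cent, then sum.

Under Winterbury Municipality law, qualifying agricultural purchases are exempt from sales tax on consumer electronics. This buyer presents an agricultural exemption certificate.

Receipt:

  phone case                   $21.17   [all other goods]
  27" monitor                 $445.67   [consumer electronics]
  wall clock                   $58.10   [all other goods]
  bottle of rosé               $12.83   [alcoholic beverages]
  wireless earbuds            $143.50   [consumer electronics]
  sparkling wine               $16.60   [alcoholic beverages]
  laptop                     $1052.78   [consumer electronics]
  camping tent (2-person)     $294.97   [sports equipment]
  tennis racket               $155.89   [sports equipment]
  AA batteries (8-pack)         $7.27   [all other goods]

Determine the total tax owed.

$47.19

Phone case $21.17: all other goods → 8.5% → $1.80
27" monitor $445.67: consumer electronics, buyer-exempt → 0% → $0.00
Wall clock $58.10: all other goods → 8.5% → $4.94
Bottle of rosé $12.83: alcoholic beverages → 12.75% → $1.64
Wireless earbuds $143.50: consumer electronics, buyer-exempt → 0% → $0.00
Sparkling wine $16.60: alcoholic beverages → 12.75% → $2.12
Laptop $1052.78: consumer electronics, buyer-exempt → 0% → $0.00
Camping tent (2-person) $294.97: sports equipment → 8% → $23.60
Tennis racket $155.89: sports equipment → 8% → $12.47
AA batteries (8-pack) $7.27: all other goods → 8.5% → $0.62
Total tax = $1.80 + $4.94 + $1.64 + $2.12 + $23.60 + $12.47 + $0.62 = $47.19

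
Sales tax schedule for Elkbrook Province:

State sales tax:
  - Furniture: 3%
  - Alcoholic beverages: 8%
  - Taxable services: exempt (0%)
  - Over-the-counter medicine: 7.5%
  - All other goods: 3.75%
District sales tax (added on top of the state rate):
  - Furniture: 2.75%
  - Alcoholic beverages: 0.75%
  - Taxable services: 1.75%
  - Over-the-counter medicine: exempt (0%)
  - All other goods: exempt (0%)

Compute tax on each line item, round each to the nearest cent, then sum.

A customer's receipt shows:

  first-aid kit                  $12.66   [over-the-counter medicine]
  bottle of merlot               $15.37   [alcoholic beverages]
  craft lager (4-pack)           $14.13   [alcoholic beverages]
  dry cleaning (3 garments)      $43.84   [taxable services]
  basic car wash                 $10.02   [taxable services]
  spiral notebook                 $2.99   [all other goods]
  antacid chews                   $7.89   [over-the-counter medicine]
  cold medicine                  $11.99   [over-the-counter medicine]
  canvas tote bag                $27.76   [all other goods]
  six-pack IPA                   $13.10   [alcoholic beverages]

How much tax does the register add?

First-aid kit $12.66: over-the-counter medicine → 7.5% + 0% district = 7.5% → $0.95
Bottle of merlot $15.37: alcoholic beverages → 8% + 0.75% district = 8.75% → $1.34
Craft lager (4-pack) $14.13: alcoholic beverages → 8% + 0.75% district = 8.75% → $1.24
Dry cleaning (3 garments) $43.84: taxable services → 0% + 1.75% district = 1.75% → $0.77
Basic car wash $10.02: taxable services → 0% + 1.75% district = 1.75% → $0.18
Spiral notebook $2.99: all other goods → 3.75% + 0% district = 3.75% → $0.11
Antacid chews $7.89: over-the-counter medicine → 7.5% + 0% district = 7.5% → $0.59
Cold medicine $11.99: over-the-counter medicine → 7.5% + 0% district = 7.5% → $0.90
Canvas tote bag $27.76: all other goods → 3.75% + 0% district = 3.75% → $1.04
Six-pack IPA $13.10: alcoholic beverages → 8% + 0.75% district = 8.75% → $1.15
Total tax = $0.95 + $1.34 + $1.24 + $0.77 + $0.18 + $0.11 + $0.59 + $0.90 + $1.04 + $1.15 = $8.27

$8.27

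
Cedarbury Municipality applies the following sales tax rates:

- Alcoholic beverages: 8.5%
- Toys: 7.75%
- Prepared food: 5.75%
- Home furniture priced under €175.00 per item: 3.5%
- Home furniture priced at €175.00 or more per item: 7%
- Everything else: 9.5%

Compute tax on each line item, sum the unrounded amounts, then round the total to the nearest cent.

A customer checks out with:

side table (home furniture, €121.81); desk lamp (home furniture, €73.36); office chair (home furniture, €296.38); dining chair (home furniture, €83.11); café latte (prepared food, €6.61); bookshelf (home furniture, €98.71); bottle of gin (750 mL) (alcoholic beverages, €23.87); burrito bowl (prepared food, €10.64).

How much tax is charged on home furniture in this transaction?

Side table €121.81: home furniture, under €175.00 → 3.5% → €4.26335
Desk lamp €73.36: home furniture, under €175.00 → 3.5% → €2.5676
Office chair €296.38: home furniture, €175.00 or more → 7% → €20.7466
Dining chair €83.11: home furniture, under €175.00 → 3.5% → €2.90885
Bookshelf €98.71: home furniture, under €175.00 → 3.5% → €3.45485
Tax on home furniture: unrounded sum = €33.94125 → €33.94

€33.94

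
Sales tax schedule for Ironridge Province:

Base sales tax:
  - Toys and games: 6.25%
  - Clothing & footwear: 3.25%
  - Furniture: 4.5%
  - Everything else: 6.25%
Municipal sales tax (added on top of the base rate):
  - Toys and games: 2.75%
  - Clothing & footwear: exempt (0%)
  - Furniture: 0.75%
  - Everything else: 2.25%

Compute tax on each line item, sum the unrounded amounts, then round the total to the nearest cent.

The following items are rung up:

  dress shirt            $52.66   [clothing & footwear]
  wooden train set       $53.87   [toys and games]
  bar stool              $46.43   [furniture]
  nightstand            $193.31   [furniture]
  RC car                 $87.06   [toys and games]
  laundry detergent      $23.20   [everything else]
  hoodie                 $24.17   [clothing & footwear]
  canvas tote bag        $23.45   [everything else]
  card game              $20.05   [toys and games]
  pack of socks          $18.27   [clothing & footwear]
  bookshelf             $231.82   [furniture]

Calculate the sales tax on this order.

Dress shirt $52.66: clothing & footwear → 3.25% + 0% municipal = 3.25% → $1.71145
Wooden train set $53.87: toys and games → 6.25% + 2.75% municipal = 9% → $4.8483
Bar stool $46.43: furniture → 4.5% + 0.75% municipal = 5.25% → $2.437575
Nightstand $193.31: furniture → 4.5% + 0.75% municipal = 5.25% → $10.148775
RC car $87.06: toys and games → 6.25% + 2.75% municipal = 9% → $7.8354
Laundry detergent $23.20: everything else → 6.25% + 2.25% municipal = 8.5% → $1.972
Hoodie $24.17: clothing & footwear → 3.25% + 0% municipal = 3.25% → $0.785525
Canvas tote bag $23.45: everything else → 6.25% + 2.25% municipal = 8.5% → $1.99325
Card game $20.05: toys and games → 6.25% + 2.75% municipal = 9% → $1.8045
Pack of socks $18.27: clothing & footwear → 3.25% + 0% municipal = 3.25% → $0.593775
Bookshelf $231.82: furniture → 4.5% + 0.75% municipal = 5.25% → $12.17055
Unrounded tax sum = $46.3011 → $46.30

$46.30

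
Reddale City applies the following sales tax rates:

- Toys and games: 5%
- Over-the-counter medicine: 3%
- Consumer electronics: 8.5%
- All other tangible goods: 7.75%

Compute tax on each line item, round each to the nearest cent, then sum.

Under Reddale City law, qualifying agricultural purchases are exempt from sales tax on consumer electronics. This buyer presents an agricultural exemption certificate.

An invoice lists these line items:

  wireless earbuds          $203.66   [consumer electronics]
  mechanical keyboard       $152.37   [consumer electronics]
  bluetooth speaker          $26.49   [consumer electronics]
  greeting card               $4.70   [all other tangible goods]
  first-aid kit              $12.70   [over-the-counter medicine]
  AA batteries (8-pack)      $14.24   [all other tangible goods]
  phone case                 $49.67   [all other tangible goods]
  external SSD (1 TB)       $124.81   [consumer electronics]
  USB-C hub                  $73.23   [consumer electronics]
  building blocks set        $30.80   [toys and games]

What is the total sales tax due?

Wireless earbuds $203.66: consumer electronics, buyer-exempt → 0% → $0.00
Mechanical keyboard $152.37: consumer electronics, buyer-exempt → 0% → $0.00
Bluetooth speaker $26.49: consumer electronics, buyer-exempt → 0% → $0.00
Greeting card $4.70: all other tangible goods → 7.75% → $0.36
First-aid kit $12.70: over-the-counter medicine → 3% → $0.38
AA batteries (8-pack) $14.24: all other tangible goods → 7.75% → $1.10
Phone case $49.67: all other tangible goods → 7.75% → $3.85
External SSD (1 TB) $124.81: consumer electronics, buyer-exempt → 0% → $0.00
USB-C hub $73.23: consumer electronics, buyer-exempt → 0% → $0.00
Building blocks set $30.80: toys and games → 5% → $1.54
Total tax = $0.36 + $0.38 + $1.10 + $3.85 + $1.54 = $7.23

$7.23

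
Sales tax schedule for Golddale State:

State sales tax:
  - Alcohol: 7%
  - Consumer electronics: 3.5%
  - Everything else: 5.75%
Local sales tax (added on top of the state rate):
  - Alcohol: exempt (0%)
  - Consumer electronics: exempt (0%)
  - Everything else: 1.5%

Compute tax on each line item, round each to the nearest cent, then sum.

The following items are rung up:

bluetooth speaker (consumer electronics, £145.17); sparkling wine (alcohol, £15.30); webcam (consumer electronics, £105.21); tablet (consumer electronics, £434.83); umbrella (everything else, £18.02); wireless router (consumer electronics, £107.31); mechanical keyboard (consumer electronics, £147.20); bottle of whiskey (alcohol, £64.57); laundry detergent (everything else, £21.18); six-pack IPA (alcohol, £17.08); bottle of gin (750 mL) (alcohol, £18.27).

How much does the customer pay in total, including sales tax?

£1137.95

Bluetooth speaker £145.17: consumer electronics → 3.5% + 0% local = 3.5% → £5.08
Sparkling wine £15.30: alcohol → 7% + 0% local = 7% → £1.07
Webcam £105.21: consumer electronics → 3.5% + 0% local = 3.5% → £3.68
Tablet £434.83: consumer electronics → 3.5% + 0% local = 3.5% → £15.22
Umbrella £18.02: everything else → 5.75% + 1.5% local = 7.25% → £1.31
Wireless router £107.31: consumer electronics → 3.5% + 0% local = 3.5% → £3.76
Mechanical keyboard £147.20: consumer electronics → 3.5% + 0% local = 3.5% → £5.15
Bottle of whiskey £64.57: alcohol → 7% + 0% local = 7% → £4.52
Laundry detergent £21.18: everything else → 5.75% + 1.5% local = 7.25% → £1.54
Six-pack IPA £17.08: alcohol → 7% + 0% local = 7% → £1.20
Bottle of gin (750 mL) £18.27: alcohol → 7% + 0% local = 7% → £1.28
Subtotal = £1094.14; tax = £43.81; total due = £1137.95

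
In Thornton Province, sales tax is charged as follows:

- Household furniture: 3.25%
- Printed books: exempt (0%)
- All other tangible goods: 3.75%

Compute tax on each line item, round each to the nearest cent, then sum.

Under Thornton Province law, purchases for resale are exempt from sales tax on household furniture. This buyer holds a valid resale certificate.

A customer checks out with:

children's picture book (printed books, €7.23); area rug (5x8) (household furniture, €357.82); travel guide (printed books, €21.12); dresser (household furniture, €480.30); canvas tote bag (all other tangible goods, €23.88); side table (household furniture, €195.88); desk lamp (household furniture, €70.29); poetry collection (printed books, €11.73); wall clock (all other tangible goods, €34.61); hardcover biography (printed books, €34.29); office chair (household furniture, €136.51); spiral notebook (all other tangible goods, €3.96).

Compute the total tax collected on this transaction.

Children's picture book €7.23: printed books → 0% → €0.00
Area rug (5x8) €357.82: household furniture, buyer-exempt → 0% → €0.00
Travel guide €21.12: printed books → 0% → €0.00
Dresser €480.30: household furniture, buyer-exempt → 0% → €0.00
Canvas tote bag €23.88: all other tangible goods → 3.75% → €0.90
Side table €195.88: household furniture, buyer-exempt → 0% → €0.00
Desk lamp €70.29: household furniture, buyer-exempt → 0% → €0.00
Poetry collection €11.73: printed books → 0% → €0.00
Wall clock €34.61: all other tangible goods → 3.75% → €1.30
Hardcover biography €34.29: printed books → 0% → €0.00
Office chair €136.51: household furniture, buyer-exempt → 0% → €0.00
Spiral notebook €3.96: all other tangible goods → 3.75% → €0.15
Total tax = €0.90 + €1.30 + €0.15 = €2.35

€2.35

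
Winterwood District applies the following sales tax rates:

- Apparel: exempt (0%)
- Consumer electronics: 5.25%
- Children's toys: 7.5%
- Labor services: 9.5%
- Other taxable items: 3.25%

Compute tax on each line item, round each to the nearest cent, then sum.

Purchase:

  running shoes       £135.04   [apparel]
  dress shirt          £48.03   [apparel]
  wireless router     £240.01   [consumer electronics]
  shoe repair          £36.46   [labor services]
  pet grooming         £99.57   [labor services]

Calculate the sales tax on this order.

£25.52

Running shoes £135.04: apparel → 0% → £0.00
Dress shirt £48.03: apparel → 0% → £0.00
Wireless router £240.01: consumer electronics → 5.25% → £12.60
Shoe repair £36.46: labor services → 9.5% → £3.46
Pet grooming £99.57: labor services → 9.5% → £9.46
Total tax = £12.60 + £3.46 + £9.46 = £25.52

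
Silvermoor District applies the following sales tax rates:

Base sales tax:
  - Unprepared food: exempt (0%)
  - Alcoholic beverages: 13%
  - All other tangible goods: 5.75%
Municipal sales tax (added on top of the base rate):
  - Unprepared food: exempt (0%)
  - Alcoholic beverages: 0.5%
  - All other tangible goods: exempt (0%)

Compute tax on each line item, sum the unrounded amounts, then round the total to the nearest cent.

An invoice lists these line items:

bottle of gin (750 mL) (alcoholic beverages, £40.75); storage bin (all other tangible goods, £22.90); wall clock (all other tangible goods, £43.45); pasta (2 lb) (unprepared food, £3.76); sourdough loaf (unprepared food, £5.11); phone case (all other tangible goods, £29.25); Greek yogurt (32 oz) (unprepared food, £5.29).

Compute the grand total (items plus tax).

Bottle of gin (750 mL) £40.75: alcoholic beverages → 13% + 0.5% municipal = 13.5% → £5.50125
Storage bin £22.90: all other tangible goods → 5.75% + 0% municipal = 5.75% → £1.31675
Wall clock £43.45: all other tangible goods → 5.75% + 0% municipal = 5.75% → £2.498375
Pasta (2 lb) £3.76: unprepared food → 0% + 0% municipal = 0% → £0.00
Sourdough loaf £5.11: unprepared food → 0% + 0% municipal = 0% → £0.00
Phone case £29.25: all other tangible goods → 5.75% + 0% municipal = 5.75% → £1.681875
Greek yogurt (32 oz) £5.29: unprepared food → 0% + 0% municipal = 0% → £0.00
Subtotal = £150.51; unrounded tax = £10.99825 → £11.00; total due = £161.51

£161.51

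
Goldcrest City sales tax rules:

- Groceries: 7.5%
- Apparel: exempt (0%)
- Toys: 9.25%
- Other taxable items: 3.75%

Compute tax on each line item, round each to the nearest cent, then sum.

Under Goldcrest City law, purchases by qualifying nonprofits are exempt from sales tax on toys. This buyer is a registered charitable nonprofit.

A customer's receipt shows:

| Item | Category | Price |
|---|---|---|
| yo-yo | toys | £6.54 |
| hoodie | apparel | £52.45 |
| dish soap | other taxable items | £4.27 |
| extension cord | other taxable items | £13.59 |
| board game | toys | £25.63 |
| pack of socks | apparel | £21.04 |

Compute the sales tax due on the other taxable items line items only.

Dish soap £4.27: other taxable items → 3.75% → £0.16
Extension cord £13.59: other taxable items → 3.75% → £0.51
Tax on other taxable items = £0.16 + £0.51 = £0.67

£0.67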